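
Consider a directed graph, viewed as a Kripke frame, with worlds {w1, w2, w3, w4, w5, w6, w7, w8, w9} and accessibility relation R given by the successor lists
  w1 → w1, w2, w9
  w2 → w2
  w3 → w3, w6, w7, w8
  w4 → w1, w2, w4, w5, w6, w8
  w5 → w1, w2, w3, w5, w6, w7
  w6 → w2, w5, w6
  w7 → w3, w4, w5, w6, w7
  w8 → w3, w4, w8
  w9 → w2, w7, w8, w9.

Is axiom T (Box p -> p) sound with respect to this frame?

Axiom T corresponds to the accessibility relation being reflexive.
Reflexive: yes — every world is R-related to itself.

Yes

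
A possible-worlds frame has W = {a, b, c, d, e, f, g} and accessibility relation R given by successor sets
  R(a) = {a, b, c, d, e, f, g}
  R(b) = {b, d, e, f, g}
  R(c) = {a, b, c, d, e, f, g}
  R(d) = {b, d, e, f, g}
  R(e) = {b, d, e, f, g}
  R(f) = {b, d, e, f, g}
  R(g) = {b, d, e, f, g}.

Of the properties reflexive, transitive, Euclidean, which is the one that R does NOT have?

Euclidean

Reflexive: yes — every world is R-related to itself.
Transitive: yes — every two-step R-path is closed by a direct edge.
Euclidean: no — a R b and a R c, but not b R c.
Only Euclidean fails.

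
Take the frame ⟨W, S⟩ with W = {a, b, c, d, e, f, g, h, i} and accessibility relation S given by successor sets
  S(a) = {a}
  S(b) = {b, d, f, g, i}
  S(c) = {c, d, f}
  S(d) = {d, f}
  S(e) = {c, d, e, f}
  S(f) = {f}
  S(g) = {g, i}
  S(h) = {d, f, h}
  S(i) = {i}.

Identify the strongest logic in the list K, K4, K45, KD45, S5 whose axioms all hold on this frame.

K4

Transitive (axiom 4): yes — every two-step S-path is closed by a direct edge.
Euclidean (axiom 5): no — b S d and b S g, but not d S g.
Serial (axiom D): yes — every world has a successor (e.g. a S a).
Reflexive (axiom T): yes — every world is S-related to itself.
So F validates K, K4; K45 would additionally require S to be Euclidean. The strongest is K4.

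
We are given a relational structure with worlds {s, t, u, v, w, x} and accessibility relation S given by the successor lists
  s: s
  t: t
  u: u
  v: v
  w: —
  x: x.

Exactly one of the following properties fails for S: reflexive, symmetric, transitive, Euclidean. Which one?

Reflexive: no — w is not related to itself.
Symmetric: yes — every pair in S has its reverse in S.
Transitive: yes — every two-step S-path is closed by a direct edge.
Euclidean: yes — any two successors of a common world are S-related.
Only reflexive fails.

reflexive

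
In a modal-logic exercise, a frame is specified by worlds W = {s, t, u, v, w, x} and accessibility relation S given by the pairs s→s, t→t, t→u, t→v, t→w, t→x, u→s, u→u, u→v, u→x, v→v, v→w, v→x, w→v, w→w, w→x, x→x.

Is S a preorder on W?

Reflexive: yes — every world is S-related to itself.
Transitive: no — t S u and u S s, but not t S s.
So S is not a preorder.

No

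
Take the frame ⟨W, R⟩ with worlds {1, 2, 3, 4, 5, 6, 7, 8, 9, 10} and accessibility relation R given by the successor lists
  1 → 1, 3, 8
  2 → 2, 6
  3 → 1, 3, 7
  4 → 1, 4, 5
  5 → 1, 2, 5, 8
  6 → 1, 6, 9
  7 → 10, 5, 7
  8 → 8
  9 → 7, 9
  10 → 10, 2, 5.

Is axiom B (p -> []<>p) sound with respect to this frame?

No

Axiom B corresponds to the accessibility relation being symmetric.
Symmetric: no — 1 R 8 but not 8 R 1.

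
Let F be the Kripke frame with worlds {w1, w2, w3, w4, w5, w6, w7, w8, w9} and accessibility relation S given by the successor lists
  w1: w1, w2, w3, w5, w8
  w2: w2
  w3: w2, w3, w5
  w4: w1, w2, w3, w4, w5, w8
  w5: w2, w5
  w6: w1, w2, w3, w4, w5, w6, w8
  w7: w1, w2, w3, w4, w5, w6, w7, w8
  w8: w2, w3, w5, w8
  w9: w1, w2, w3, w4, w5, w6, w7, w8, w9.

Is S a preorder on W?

Reflexive: yes — every world is S-related to itself.
Transitive: yes — every two-step S-path is closed by a direct edge.
So S is a preorder.

Yes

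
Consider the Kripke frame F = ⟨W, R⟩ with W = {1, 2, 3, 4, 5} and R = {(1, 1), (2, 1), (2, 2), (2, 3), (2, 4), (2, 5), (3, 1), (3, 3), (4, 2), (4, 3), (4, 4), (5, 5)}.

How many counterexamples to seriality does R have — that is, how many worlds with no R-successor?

0

R is serial; there are no such worlds.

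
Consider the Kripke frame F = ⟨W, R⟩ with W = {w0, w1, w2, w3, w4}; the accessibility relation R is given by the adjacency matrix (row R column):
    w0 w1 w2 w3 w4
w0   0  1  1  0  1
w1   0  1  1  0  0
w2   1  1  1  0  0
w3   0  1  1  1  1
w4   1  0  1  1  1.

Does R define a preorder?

Reflexive: no — w0 is not related to itself.
Transitive: no — w0 R w4 and w4 R w3, but not w0 R w3.
So R is not a preorder.

No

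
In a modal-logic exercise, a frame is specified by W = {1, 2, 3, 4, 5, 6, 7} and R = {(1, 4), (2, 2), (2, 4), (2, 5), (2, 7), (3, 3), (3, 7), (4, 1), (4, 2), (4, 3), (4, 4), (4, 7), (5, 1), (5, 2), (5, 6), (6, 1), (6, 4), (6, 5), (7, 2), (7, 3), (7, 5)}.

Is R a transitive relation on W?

No

Transitive: no — 1 R 4 and 4 R 2, but not 1 R 2.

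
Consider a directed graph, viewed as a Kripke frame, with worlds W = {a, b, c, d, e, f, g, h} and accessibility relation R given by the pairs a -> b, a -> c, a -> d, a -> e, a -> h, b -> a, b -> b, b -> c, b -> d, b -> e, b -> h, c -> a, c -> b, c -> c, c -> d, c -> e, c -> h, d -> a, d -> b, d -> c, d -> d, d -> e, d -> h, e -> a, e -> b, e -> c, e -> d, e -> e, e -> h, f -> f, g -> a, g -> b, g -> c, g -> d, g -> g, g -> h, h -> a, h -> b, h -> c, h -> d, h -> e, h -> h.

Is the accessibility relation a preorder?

Reflexive: no — a is not related to itself.
Transitive: no — g R a and a R e, but not g R e.
So R is not a preorder.

No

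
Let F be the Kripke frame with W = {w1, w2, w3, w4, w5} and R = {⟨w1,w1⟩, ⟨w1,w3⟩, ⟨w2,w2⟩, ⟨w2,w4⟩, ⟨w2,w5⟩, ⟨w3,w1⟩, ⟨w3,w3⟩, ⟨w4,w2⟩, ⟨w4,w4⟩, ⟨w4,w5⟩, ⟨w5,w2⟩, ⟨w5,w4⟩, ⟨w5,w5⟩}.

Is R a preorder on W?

Yes

Reflexive: yes — every world is R-related to itself.
Transitive: yes — every two-step R-path is closed by a direct edge.
So R is a preorder.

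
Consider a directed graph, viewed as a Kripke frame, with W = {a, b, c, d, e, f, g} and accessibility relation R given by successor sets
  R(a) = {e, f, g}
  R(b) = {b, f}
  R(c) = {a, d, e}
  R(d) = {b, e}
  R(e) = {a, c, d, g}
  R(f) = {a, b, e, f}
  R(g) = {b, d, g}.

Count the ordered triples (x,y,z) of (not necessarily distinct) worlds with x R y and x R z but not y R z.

Enumerating: (a,e,e), (a,e,f), (a,f,g), (a,g,e), (a,g,f), (c,a,a), (c,a,d), (c,d,a), (c,d,d), (c,e,e), (d,b,e), (d,e,b), … and 23 more.
Total: 35.

35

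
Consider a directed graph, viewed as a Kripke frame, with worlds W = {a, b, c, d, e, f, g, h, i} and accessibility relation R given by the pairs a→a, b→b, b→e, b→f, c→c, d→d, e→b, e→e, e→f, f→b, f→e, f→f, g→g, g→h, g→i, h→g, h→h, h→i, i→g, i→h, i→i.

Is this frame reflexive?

Reflexive: yes — every world is R-related to itself.

Yes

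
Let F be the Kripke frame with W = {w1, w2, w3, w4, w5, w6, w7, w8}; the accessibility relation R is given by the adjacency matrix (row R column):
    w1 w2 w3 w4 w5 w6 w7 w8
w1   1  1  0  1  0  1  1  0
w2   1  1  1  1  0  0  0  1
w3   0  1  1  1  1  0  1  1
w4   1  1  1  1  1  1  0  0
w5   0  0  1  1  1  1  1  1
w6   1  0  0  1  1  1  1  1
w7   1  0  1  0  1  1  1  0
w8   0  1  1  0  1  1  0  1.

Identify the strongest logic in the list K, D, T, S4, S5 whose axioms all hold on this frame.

T

Serial (axiom D): yes — every world has a successor (e.g. w1 R w1).
Reflexive (axiom T): yes — every world is R-related to itself.
Transitive (axiom 4): no — w1 R w2 and w2 R w3, but not w1 R w3.
Euclidean (axiom 5): no — w1 R w2 and w1 R w6, but not w2 R w6.
So F validates K, D, T; S4 would additionally require R to be transitive. The strongest is T.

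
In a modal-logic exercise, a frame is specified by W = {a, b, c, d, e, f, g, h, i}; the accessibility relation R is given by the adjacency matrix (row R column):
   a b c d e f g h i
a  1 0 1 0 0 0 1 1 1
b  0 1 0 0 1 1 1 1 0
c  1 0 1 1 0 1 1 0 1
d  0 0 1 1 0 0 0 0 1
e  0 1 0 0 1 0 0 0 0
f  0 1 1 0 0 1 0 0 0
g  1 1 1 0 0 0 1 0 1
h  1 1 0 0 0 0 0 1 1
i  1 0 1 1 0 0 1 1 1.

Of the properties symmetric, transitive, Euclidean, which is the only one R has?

symmetric

Symmetric: yes — every pair in R has its reverse in R.
Transitive: no — a R c and c R d, but not a R d.
Euclidean: no — a R c and a R h, but not c R h.
Only symmetric holds.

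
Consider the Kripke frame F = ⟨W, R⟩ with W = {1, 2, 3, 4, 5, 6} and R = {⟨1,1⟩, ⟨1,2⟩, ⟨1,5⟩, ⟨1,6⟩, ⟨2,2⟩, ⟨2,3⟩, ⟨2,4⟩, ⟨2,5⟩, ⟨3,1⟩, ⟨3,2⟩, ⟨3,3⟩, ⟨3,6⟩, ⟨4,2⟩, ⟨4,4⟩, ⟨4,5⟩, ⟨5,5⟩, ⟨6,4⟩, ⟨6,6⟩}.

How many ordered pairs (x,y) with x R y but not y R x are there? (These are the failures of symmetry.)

Enumerating: (1,2), (1,5), (1,6), (2,5), (3,1), (3,6), (4,5), (6,4).

8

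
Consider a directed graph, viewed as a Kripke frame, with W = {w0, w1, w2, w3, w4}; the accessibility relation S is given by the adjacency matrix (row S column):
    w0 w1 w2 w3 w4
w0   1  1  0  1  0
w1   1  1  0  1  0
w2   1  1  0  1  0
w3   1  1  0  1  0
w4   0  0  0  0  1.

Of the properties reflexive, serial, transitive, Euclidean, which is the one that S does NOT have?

Reflexive: no — w2 is not related to itself.
Serial: yes — every world has a successor (e.g. w0 S w0).
Transitive: yes — every two-step S-path is closed by a direct edge.
Euclidean: yes — any two successors of a common world are S-related.
Only reflexive fails.

reflexive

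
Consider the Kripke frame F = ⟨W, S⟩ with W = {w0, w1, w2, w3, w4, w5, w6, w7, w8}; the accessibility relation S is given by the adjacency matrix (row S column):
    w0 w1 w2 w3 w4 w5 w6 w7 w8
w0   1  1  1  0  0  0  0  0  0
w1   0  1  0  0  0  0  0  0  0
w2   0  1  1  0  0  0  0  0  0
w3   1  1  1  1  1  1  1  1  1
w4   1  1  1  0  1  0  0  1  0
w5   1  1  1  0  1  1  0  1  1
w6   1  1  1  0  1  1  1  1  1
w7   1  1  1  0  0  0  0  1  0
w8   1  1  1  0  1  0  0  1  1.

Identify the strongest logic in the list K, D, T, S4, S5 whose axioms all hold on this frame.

Serial (axiom D): yes — every world has a successor (e.g. w0 S w0).
Reflexive (axiom T): yes — every world is S-related to itself.
Transitive (axiom 4): yes — every two-step S-path is closed by a direct edge.
Euclidean (axiom 5): no — w0 S w1 and w0 S w2, but not w1 S w2.
So F validates K, D, T, S4; S5 would additionally require S to be Euclidean. The strongest is S4.

S4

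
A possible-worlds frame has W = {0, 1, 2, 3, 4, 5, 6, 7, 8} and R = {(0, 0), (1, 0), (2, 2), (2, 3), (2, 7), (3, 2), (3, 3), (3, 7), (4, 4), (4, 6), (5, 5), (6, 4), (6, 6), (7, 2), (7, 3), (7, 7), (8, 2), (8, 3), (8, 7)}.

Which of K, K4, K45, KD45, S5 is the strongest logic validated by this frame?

KD45

Transitive (axiom 4): yes — every two-step R-path is closed by a direct edge.
Euclidean (axiom 5): yes — any two successors of a common world are R-related.
Serial (axiom D): yes — every world has a successor (e.g. 0 R 0).
Reflexive (axiom T): no — 1 is not related to itself.
So F validates K, K4, K45, KD45; S5 would additionally require R to be reflexive. The strongest is KD45.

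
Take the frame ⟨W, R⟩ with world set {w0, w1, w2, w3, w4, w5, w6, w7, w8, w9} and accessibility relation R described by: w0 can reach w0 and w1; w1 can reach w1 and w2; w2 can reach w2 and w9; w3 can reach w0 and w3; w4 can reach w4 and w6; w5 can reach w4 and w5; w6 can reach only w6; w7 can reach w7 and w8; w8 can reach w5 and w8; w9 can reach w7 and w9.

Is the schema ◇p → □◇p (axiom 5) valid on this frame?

The schema 5 characterises exactly the Euclidean frames.
Euclidean: no — w0 R w1 and w0 R w0, but not w1 R w0.

No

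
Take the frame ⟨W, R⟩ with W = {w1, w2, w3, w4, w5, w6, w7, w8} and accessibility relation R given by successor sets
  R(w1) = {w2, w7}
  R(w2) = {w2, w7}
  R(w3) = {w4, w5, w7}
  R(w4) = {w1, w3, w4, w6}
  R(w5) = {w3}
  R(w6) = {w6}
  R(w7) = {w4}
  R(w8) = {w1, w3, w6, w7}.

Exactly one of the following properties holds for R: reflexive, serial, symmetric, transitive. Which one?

serial

Reflexive: no — w1 is not related to itself.
Serial: yes — every world has a successor (e.g. w1 R w2).
Symmetric: no — w1 R w2 but not w2 R w1.
Transitive: no — w1 R w7 and w7 R w4, but not w1 R w4.
Only serial holds.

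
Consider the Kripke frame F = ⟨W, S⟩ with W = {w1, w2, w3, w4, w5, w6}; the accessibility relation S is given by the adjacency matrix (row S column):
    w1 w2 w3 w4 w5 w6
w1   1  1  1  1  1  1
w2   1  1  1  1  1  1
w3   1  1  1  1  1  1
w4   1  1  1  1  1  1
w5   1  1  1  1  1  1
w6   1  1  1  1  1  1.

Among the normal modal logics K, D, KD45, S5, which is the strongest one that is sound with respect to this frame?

Serial (axiom D): yes — every world has a successor (e.g. w1 S w1).
Euclidean (axiom 5): yes — any two successors of a common world are S-related.
Transitive (axiom 4): yes — every two-step S-path is closed by a direct edge.
Reflexive (axiom T): yes — every world is S-related to itself.
So F validates K, D, KD45, S5. The strongest is S5.

S5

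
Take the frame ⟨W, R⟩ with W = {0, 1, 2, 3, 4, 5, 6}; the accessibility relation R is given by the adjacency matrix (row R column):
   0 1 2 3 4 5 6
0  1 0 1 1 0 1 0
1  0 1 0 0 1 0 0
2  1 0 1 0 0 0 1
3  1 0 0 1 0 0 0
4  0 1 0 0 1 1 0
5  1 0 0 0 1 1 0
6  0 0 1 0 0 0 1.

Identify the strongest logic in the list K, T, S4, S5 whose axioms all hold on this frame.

T

Reflexive (axiom T): yes — every world is R-related to itself.
Transitive (axiom 4): no — 0 R 2 and 2 R 6, but not 0 R 6.
Euclidean (axiom 5): no — 0 R 2 and 0 R 3, but not 2 R 3.
So F validates K, T; S4 would additionally require R to be transitive. The strongest is T.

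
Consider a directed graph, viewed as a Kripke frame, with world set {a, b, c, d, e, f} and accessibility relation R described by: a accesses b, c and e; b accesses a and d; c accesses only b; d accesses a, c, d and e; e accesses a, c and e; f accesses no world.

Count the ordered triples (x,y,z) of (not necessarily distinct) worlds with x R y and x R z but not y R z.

Enumerating: (a,b,b), (a,b,c), (a,b,e), (a,c,c), (a,c,e), (a,e,b), (b,a,a), (b,a,d), (c,b,b), (d,a,a), (d,a,d), (d,c,a), … and 8 more.
Total: 20.

20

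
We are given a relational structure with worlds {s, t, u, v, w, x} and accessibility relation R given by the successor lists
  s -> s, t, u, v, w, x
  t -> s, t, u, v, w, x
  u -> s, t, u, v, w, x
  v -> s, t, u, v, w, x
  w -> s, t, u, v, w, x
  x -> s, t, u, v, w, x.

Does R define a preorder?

Reflexive: yes — every world is R-related to itself.
Transitive: yes — every two-step R-path is closed by a direct edge.
So R is a preorder.

Yes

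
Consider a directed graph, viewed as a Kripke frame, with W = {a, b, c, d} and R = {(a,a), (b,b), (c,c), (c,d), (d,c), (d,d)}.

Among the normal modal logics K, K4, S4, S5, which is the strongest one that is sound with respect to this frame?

S5

Transitive (axiom 4): yes — every two-step R-path is closed by a direct edge.
Reflexive (axiom T): yes — every world is R-related to itself.
Euclidean (axiom 5): yes — any two successors of a common world are R-related.
So F validates K, K4, S4, S5. The strongest is S5.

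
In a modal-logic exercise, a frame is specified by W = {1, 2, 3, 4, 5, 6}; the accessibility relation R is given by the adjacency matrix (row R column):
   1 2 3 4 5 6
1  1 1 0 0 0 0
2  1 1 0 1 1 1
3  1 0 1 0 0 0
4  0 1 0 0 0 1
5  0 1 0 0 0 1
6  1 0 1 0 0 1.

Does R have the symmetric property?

No

Symmetric: no — 2 R 6 but not 6 R 2.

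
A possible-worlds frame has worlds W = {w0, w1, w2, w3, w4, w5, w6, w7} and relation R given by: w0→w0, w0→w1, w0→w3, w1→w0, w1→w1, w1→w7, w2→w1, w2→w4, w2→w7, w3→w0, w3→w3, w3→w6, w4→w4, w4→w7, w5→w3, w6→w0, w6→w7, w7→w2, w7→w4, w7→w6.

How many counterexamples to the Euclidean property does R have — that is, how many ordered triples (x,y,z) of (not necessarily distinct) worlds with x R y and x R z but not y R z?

24

Enumerating: (w0,w1,w3), (w0,w3,w1), (w1,w0,w7), (w1,w7,w0), (w1,w7,w1), (w1,w7,w7), (w2,w1,w4), (w2,w4,w1), (w2,w7,w1), (w2,w7,w7), (w3,w0,w6), (w3,w6,w3), … and 12 more.
Total: 24.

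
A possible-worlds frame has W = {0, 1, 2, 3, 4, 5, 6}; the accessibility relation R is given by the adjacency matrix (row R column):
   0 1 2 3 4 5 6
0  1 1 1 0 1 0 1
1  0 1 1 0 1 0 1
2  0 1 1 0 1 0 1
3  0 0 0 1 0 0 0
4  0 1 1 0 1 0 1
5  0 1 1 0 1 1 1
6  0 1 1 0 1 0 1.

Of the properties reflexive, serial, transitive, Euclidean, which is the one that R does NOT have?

Reflexive: yes — every world is R-related to itself.
Serial: yes — every world has a successor (e.g. 0 R 0).
Transitive: yes — every two-step R-path is closed by a direct edge.
Euclidean: no — 0 R 1 and 0 R 0, but not 1 R 0.
Only Euclidean fails.

Euclidean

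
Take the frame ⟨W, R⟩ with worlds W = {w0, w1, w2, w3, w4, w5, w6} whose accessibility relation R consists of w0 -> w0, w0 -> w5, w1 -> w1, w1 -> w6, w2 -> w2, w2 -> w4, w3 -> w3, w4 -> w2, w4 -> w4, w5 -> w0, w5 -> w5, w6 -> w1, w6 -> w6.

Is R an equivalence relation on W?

Reflexive: yes — every world is R-related to itself.
Symmetric: yes — every pair in R has its reverse in R.
Transitive: yes — every two-step R-path is closed by a direct edge.
So R is an equivalence relation.

Yes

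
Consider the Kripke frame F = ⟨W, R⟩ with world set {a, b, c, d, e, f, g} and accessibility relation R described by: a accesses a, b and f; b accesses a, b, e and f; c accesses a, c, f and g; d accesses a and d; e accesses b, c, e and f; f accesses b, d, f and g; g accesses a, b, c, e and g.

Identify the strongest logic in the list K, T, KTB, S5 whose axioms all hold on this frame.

Reflexive (axiom T): yes — every world is R-related to itself.
Symmetric (axiom B): no — a R f but not f R a.
Euclidean (axiom 5): no — b R a and b R e, but not a R e.
So F validates K, T; KTB would additionally require R to be symmetric. The strongest is T.

T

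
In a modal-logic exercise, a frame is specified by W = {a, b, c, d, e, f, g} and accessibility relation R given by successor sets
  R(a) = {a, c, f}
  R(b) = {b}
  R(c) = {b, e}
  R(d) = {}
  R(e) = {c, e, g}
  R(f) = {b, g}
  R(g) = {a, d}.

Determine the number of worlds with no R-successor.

1

Enumerating: d.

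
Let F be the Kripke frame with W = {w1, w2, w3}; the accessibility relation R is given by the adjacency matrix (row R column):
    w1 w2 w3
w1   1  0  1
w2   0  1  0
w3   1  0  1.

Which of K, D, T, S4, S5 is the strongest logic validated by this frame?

Serial (axiom D): yes — every world has a successor (e.g. w1 R w1).
Reflexive (axiom T): yes — every world is R-related to itself.
Transitive (axiom 4): yes — every two-step R-path is closed by a direct edge.
Euclidean (axiom 5): yes — any two successors of a common world are R-related.
So F validates K, D, T, S4, S5. The strongest is S5.

S5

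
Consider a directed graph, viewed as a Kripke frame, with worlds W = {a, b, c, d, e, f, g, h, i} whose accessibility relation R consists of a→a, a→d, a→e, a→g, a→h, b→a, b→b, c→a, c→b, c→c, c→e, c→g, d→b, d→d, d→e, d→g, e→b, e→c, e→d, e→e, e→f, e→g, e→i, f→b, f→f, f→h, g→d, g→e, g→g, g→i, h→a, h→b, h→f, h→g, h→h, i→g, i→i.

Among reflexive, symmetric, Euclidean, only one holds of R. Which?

reflexive

Reflexive: yes — every world is R-related to itself.
Symmetric: no — a R d but not d R a.
Euclidean: no — a R d and a R h, but not d R h.
Only reflexive holds.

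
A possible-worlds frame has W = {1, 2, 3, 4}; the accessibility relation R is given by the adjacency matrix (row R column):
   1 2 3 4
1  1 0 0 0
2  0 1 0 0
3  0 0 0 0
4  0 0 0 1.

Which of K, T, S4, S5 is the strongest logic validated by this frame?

Reflexive (axiom T): no — 3 is not related to itself.
Transitive (axiom 4): yes — every two-step R-path is closed by a direct edge.
Euclidean (axiom 5): yes — any two successors of a common world are R-related.
So F validates K; T would additionally require R to be reflexive. The strongest is K.

K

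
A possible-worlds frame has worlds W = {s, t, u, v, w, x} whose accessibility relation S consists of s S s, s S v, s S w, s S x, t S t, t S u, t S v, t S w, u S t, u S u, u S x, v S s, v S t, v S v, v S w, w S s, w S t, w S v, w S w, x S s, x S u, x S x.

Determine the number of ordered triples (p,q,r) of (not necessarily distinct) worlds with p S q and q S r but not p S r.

Enumerating: (s,v,t), (s,w,t), (s,x,u), (t,u,x), (t,v,s), (t,w,s), (u,t,v), (u,t,w), (u,x,s), (v,s,x), (v,t,u), (w,s,x), (w,t,u), (x,s,v), (x,s,w), (x,u,t).

16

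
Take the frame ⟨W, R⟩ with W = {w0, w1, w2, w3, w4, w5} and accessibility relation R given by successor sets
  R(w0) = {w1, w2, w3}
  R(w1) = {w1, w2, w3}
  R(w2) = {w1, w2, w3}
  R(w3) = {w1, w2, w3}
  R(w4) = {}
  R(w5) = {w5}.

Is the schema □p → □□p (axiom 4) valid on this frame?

By correspondence theory, 4 is valid on a frame iff R is transitive.
Transitive: yes — every two-step R-path is closed by a direct edge.

Yes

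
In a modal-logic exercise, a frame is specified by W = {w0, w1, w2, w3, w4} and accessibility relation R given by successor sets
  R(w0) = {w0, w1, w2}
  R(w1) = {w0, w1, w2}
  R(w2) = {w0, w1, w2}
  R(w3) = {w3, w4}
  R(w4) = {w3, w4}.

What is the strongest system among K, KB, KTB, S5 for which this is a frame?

S5

Symmetric (axiom B): yes — every pair in R has its reverse in R.
Reflexive (axiom T): yes — every world is R-related to itself.
Euclidean (axiom 5): yes — any two successors of a common world are R-related.
So F validates K, KB, KTB, S5. The strongest is S5.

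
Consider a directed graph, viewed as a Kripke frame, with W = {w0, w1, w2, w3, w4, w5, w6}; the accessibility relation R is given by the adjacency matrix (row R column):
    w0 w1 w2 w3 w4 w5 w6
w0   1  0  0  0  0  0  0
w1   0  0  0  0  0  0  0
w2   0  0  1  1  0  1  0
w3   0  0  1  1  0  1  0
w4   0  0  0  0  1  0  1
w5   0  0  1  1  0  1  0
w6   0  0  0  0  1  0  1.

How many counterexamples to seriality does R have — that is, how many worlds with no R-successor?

1

Enumerating: w1.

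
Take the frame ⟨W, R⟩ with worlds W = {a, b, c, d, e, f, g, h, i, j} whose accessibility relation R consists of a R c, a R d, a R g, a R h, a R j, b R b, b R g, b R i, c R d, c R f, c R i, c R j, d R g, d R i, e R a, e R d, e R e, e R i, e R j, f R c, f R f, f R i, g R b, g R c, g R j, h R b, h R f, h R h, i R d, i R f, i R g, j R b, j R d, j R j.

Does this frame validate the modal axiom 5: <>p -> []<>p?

No

By correspondence theory, 5 is valid on a frame iff R is Euclidean.
Euclidean: no — a R c and a R g, but not c R g.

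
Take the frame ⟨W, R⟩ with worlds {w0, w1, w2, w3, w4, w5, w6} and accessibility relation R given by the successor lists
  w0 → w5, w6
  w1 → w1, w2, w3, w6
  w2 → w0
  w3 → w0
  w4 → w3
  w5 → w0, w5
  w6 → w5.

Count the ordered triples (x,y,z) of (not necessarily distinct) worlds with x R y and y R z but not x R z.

11

Enumerating: (w0,w5,w0), (w1,w2,w0), (w1,w3,w0), (w1,w6,w5), (w2,w0,w5), (w2,w0,w6), (w3,w0,w5), (w3,w0,w6), (w4,w3,w0), (w5,w0,w6), (w6,w5,w0).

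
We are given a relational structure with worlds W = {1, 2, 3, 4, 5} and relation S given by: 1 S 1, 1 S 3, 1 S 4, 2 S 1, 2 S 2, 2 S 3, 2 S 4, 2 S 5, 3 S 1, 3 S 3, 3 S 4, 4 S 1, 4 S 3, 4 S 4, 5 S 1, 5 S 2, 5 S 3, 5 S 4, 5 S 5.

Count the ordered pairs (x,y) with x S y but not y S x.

6

Enumerating: (2,1), (2,3), (2,4), (5,1), (5,3), (5,4).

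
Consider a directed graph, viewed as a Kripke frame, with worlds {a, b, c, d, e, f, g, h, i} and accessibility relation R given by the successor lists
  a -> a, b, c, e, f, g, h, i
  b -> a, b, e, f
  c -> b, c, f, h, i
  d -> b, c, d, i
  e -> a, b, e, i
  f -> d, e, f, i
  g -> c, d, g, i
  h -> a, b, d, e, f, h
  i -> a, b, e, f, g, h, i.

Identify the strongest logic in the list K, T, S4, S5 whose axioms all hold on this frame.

T

Reflexive (axiom T): yes — every world is R-related to itself.
Transitive (axiom 4): no — a R f and f R d, but not a R d.
Euclidean (axiom 5): no — a R b and a R c, but not b R c.
So F validates K, T; S4 would additionally require R to be transitive. The strongest is T.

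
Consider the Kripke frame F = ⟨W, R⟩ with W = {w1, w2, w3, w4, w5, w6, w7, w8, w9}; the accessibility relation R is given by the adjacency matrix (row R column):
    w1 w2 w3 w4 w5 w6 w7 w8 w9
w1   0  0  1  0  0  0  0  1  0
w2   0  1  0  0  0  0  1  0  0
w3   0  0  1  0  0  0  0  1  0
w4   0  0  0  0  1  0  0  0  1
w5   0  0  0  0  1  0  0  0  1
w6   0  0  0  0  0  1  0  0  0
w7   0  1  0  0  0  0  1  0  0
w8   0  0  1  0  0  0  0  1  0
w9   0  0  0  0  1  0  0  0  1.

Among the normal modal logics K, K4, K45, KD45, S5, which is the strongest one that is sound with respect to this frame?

KD45

Transitive (axiom 4): yes — every two-step R-path is closed by a direct edge.
Euclidean (axiom 5): yes — any two successors of a common world are R-related.
Serial (axiom D): yes — every world has a successor (e.g. w1 R w3).
Reflexive (axiom T): no — w1 is not related to itself.
So F validates K, K4, K45, KD45; S5 would additionally require R to be reflexive. The strongest is KD45.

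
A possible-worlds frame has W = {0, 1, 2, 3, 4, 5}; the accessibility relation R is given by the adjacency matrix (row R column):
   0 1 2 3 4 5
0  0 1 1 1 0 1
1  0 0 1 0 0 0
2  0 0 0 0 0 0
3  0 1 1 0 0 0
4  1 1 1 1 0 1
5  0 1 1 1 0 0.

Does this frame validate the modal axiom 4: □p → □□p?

By correspondence theory, 4 is valid on a frame iff R is transitive.
Transitive: yes — every two-step R-path is closed by a direct edge.

Yes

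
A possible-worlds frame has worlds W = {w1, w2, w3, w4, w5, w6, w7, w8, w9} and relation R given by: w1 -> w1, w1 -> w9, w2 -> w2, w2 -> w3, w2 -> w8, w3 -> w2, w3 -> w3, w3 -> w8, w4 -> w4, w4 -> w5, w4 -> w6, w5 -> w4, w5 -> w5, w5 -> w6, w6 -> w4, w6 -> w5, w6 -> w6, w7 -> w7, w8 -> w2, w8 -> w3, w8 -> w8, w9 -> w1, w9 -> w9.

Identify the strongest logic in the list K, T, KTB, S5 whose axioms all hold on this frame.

S5

Reflexive (axiom T): yes — every world is R-related to itself.
Symmetric (axiom B): yes — every pair in R has its reverse in R.
Euclidean (axiom 5): yes — any two successors of a common world are R-related.
So F validates K, T, KTB, S5. The strongest is S5.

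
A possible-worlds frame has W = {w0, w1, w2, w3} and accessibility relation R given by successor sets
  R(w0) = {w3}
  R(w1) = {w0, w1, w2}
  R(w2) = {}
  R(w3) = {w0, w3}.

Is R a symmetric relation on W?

No

Symmetric: no — w1 R w0 but not w0 R w1.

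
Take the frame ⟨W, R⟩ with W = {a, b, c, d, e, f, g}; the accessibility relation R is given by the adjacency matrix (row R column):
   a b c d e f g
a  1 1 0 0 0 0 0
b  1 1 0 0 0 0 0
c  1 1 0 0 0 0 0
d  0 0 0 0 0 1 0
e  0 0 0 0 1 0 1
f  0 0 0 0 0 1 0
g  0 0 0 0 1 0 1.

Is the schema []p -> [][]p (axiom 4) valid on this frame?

Yes

By correspondence theory, 4 is valid on a frame iff R is transitive.
Transitive: yes — every two-step R-path is closed by a direct edge.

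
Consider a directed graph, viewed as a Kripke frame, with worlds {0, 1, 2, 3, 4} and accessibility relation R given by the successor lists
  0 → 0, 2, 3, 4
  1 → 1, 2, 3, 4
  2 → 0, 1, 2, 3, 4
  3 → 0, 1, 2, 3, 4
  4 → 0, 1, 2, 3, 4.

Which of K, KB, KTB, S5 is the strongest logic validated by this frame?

KTB

Symmetric (axiom B): yes — every pair in R has its reverse in R.
Reflexive (axiom T): yes — every world is R-related to itself.
Euclidean (axiom 5): no — 2 R 0 and 2 R 1, but not 0 R 1.
So F validates K, KB, KTB; S5 would additionally require R to be Euclidean. The strongest is KTB.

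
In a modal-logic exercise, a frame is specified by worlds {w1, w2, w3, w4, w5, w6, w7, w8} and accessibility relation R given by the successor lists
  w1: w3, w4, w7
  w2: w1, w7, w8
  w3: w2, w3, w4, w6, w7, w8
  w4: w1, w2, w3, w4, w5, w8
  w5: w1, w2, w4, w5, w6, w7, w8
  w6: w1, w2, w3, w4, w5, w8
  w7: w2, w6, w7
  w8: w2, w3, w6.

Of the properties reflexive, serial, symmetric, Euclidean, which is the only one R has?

Reflexive: no — w1 is not related to itself.
Serial: yes — every world has a successor (e.g. w1 R w3).
Symmetric: no — w1 R w3 but not w3 R w1.
Euclidean: no — w1 R w4 and w1 R w7, but not w4 R w7.
Only serial holds.

serial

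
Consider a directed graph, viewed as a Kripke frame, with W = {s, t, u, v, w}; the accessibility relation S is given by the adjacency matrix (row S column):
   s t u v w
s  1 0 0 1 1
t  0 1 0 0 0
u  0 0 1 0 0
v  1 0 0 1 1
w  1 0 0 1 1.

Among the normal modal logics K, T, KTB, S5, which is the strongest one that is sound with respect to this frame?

S5

Reflexive (axiom T): yes — every world is S-related to itself.
Symmetric (axiom B): yes — every pair in S has its reverse in S.
Euclidean (axiom 5): yes — any two successors of a common world are S-related.
So F validates K, T, KTB, S5. The strongest is S5.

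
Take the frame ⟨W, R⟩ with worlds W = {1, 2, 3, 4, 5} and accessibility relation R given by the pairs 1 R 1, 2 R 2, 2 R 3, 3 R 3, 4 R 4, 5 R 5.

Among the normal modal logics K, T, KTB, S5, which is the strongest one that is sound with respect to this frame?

T

Reflexive (axiom T): yes — every world is R-related to itself.
Symmetric (axiom B): no — 2 R 3 but not 3 R 2.
Euclidean (axiom 5): no — 2 R 3 and 2 R 2, but not 3 R 2.
So F validates K, T; KTB would additionally require R to be symmetric. The strongest is T.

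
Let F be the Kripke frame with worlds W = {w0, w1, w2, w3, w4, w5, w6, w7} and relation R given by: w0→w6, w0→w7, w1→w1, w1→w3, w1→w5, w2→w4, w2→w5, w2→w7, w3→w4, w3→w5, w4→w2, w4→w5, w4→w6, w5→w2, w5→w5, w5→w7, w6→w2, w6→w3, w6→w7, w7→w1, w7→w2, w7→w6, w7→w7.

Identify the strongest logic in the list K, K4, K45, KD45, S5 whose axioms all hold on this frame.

Transitive (axiom 4): no — w0 R w6 and w6 R w2, but not w0 R w2.
Euclidean (axiom 5): no — w1 R w5 and w1 R w3, but not w5 R w3.
Serial (axiom D): yes — every world has a successor (e.g. w0 R w6).
Reflexive (axiom T): no — w0 is not related to itself.
So F validates K; K4 would additionally require R to be transitive. The strongest is K.

K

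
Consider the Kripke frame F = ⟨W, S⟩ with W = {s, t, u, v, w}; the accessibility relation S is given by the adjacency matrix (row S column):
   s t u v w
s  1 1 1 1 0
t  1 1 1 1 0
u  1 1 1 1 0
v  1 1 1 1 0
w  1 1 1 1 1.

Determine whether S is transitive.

Transitive: yes — every two-step S-path is closed by a direct edge.

Yes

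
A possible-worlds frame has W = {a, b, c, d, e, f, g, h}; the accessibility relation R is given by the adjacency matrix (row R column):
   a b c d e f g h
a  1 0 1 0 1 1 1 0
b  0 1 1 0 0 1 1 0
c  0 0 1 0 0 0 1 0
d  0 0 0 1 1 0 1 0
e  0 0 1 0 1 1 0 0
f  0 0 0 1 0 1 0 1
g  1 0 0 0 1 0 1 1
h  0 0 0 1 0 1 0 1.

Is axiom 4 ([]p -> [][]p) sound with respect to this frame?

The schema 4 characterises exactly the transitive frames.
Transitive: no — a R f and f R d, but not a R d.

No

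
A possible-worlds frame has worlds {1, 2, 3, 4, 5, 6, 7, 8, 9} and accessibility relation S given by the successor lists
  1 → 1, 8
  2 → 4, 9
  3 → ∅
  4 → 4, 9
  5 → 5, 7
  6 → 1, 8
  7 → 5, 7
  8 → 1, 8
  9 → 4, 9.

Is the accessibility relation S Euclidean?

Yes

Euclidean: yes — any two successors of a common world are S-related.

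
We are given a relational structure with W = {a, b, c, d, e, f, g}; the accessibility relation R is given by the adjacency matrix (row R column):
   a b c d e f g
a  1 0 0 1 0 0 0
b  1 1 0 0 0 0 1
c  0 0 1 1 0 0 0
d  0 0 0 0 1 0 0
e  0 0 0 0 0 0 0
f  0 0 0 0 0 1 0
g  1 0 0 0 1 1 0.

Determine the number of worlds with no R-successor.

Enumerating: e.

1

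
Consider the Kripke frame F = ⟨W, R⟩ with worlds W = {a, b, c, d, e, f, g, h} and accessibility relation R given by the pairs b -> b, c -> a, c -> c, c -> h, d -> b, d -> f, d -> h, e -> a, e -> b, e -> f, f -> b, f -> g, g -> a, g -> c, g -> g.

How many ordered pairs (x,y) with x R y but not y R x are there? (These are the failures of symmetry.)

12

Enumerating: (c,a), (c,h), (d,b), (d,f), (d,h), (e,a), (e,b), (e,f), (f,b), (f,g), (g,a), (g,c).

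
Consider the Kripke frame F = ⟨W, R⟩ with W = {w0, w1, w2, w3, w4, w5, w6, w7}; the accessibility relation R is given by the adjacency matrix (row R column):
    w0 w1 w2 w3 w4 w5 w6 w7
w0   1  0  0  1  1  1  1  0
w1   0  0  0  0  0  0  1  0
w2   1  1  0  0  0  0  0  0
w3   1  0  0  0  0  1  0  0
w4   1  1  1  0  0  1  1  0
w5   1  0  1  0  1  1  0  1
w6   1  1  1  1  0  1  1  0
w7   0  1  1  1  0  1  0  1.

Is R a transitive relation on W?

Transitive: no — w0 R w4 and w4 R w1, but not w0 R w1.

No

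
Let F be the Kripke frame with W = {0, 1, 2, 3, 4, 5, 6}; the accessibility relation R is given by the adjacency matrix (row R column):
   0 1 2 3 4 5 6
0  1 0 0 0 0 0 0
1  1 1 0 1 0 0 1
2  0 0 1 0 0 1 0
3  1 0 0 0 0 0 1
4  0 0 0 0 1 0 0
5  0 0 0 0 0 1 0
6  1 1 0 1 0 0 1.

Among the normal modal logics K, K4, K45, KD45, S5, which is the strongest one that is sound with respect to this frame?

Transitive (axiom 4): no — 3 R 6 and 6 R 1, but not 3 R 1.
Euclidean (axiom 5): no — 1 R 0 and 1 R 3, but not 0 R 3.
Serial (axiom D): yes — every world has a successor (e.g. 0 R 0).
Reflexive (axiom T): no — 3 is not related to itself.
So F validates K; K4 would additionally require R to be transitive. The strongest is K.

K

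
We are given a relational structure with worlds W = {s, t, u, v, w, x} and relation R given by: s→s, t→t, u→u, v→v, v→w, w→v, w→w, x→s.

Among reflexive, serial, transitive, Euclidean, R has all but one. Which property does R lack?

Reflexive: no — x is not related to itself.
Serial: yes — every world has a successor (e.g. s R s).
Transitive: yes — every two-step R-path is closed by a direct edge.
Euclidean: yes — any two successors of a common world are R-related.
Only reflexive fails.

reflexive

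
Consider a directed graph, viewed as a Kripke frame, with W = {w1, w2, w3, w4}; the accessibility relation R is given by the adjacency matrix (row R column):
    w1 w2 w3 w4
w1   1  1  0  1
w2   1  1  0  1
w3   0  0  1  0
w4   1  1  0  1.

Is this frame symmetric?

Yes

Symmetric: yes — every pair in R has its reverse in R.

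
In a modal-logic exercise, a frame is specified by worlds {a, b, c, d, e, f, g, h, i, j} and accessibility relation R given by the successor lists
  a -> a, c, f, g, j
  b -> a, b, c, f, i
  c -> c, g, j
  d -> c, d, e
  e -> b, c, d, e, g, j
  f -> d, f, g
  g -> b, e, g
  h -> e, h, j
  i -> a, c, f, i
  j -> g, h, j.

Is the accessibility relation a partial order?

No

Reflexive: yes — every world is R-related to itself.
Transitive: no — a R f and f R d, but not a R d.
Antisymmetric: no — d R e and e R d with d ≠ e.
So R is not a partial order.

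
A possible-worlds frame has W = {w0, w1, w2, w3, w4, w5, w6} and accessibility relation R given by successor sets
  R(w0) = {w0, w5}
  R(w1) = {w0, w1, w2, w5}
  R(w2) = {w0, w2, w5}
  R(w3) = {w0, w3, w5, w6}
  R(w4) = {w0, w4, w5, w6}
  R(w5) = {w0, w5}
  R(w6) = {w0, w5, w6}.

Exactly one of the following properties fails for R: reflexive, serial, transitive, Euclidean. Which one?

Euclidean

Reflexive: yes — every world is R-related to itself.
Serial: yes — every world has a successor (e.g. w0 R w0).
Transitive: yes — every two-step R-path is closed by a direct edge.
Euclidean: no — w1 R w0 and w1 R w2, but not w0 R w2.
Only Euclidean fails.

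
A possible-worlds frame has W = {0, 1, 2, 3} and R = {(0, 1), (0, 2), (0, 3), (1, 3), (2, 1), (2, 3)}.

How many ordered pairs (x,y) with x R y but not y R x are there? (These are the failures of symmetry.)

6

Enumerating: (0,1), (0,2), (0,3), (1,3), (2,1), (2,3).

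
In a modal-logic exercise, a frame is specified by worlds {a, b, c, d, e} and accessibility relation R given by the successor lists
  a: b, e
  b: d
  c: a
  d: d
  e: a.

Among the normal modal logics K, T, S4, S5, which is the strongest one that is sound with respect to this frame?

K

Reflexive (axiom T): no — a is not related to itself.
Transitive (axiom 4): no — a R b and b R d, but not a R d.
Euclidean (axiom 5): no — a R b and a R e, but not b R e.
So F validates K; T would additionally require R to be reflexive. The strongest is K.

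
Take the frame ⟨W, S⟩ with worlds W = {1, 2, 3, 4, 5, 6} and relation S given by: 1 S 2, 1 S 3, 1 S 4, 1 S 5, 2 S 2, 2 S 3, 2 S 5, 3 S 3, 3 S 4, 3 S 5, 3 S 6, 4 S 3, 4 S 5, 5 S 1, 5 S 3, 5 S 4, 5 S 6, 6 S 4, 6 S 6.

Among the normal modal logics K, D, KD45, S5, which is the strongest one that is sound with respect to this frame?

Serial (axiom D): yes — every world has a successor (e.g. 1 S 2).
Euclidean (axiom 5): no — 1 S 2 and 1 S 4, but not 2 S 4.
Transitive (axiom 4): no — 1 S 3 and 3 S 6, but not 1 S 6.
Reflexive (axiom T): no — 1 is not related to itself.
So F validates K, D; KD45 would additionally require S to be Euclidean and transitive. The strongest is D.

D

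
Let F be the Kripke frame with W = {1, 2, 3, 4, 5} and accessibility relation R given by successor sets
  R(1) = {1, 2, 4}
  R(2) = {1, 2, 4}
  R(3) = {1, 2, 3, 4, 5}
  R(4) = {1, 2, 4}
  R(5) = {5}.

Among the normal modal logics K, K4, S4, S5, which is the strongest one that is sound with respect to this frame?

Transitive (axiom 4): yes — every two-step R-path is closed by a direct edge.
Reflexive (axiom T): yes — every world is R-related to itself.
Euclidean (axiom 5): no — 3 R 1 and 3 R 5, but not 1 R 5.
So F validates K, K4, S4; S5 would additionally require R to be Euclidean. The strongest is S4.

S4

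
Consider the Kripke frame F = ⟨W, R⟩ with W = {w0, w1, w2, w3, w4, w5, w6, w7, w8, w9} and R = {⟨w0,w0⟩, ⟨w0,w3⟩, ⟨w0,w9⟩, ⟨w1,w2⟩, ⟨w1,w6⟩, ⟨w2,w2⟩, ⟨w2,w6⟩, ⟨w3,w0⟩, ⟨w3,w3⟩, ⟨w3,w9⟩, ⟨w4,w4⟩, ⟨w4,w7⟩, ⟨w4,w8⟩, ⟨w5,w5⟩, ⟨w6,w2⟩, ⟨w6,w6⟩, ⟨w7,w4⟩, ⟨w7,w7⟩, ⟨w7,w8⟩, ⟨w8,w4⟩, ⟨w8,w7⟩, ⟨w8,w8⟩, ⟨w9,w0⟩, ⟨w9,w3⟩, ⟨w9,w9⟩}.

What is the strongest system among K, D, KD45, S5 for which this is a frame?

Serial (axiom D): yes — every world has a successor (e.g. w0 R w0).
Euclidean (axiom 5): yes — any two successors of a common world are R-related.
Transitive (axiom 4): yes — every two-step R-path is closed by a direct edge.
Reflexive (axiom T): no — w1 is not related to itself.
So F validates K, D, KD45; S5 would additionally require R to be reflexive. The strongest is KD45.

KD45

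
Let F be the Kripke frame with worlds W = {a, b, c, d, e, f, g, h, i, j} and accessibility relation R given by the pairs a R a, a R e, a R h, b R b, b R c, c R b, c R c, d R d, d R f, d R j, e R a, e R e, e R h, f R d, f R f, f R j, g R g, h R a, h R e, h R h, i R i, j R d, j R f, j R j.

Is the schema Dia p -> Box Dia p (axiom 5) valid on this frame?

Yes

The schema 5 characterises exactly the Euclidean frames.
Euclidean: yes — any two successors of a common world are R-related.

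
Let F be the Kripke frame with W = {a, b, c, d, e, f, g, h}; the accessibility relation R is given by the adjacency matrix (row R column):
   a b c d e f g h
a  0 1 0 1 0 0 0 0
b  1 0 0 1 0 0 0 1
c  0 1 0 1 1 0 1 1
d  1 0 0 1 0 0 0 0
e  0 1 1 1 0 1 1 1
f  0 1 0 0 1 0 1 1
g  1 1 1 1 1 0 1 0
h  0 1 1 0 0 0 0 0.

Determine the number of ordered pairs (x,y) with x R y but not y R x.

12

Enumerating: (b,d), (c,b), (c,d), (e,b), (e,d), (e,h), (f,b), (f,g), (f,h), (g,a), (g,b), (g,d).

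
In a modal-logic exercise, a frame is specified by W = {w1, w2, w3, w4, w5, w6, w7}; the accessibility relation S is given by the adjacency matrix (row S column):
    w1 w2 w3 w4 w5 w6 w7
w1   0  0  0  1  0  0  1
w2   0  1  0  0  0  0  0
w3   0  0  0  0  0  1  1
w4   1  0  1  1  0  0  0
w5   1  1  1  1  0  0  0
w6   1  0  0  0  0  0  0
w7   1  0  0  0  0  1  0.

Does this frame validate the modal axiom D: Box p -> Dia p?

Yes

Axiom D corresponds to the accessibility relation being serial.
Serial: yes — every world has a successor (e.g. w1 S w4).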